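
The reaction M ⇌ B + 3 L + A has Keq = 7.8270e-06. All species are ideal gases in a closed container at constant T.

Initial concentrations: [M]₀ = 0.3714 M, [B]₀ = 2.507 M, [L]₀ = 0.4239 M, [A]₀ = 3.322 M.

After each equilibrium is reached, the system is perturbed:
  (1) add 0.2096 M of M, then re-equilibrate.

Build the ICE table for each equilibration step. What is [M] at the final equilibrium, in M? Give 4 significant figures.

Q₀ = 1.708 vs Keq = 7.8270e-06 ⇒ Q>K, reverse
Step 1:
                   M          B          L          A
  Initial     0.3714      2.507     0.4239      3.322
  Change      0.1386    -0.1386    -0.4158    -0.1386
  Equil         0.51      2.368    0.00809      3.183
  solve Keq expr → x = -0.1386; check Q = 7.8270e-06
Then add 0.2096 M of M.
Step 2:
                   M          B          L          A
  Initial     0.7196      2.368    0.00809      3.183
  Change  -3.2722e-04 3.2722e-04 9.8167e-04 3.2722e-04
  Equil       0.7193      2.369   0.009072      3.184
  solve Keq expr → x = 3.2722e-04; check Q = 7.8270e-06

[M]_eq = 0.7193 M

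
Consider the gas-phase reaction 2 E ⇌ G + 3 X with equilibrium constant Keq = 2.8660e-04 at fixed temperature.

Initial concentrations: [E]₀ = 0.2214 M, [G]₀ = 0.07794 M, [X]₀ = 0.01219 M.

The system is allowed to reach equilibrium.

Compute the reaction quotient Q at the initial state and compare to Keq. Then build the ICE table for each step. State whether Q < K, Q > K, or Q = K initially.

Q₀ = 2.8802e-06 vs Keq = 2.8660e-04 ⇒ Q<K, forward
Step 1:
                   E          G          X
  Initial     0.2214    0.07794    0.01219
  Change    -0.02497    0.01248    0.03745
  Equil       0.1964    0.09042    0.04964
  solve Keq expr → x = 0.01248; check Q = 2.8660e-04

Q₀ = 2.8802e-06; Q < K (proceeds forward)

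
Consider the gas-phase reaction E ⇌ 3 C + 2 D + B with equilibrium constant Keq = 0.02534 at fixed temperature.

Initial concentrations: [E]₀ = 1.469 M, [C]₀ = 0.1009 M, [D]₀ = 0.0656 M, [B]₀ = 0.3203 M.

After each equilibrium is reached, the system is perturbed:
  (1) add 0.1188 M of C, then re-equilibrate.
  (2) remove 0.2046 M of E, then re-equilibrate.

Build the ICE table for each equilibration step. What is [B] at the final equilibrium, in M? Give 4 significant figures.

[B]_eq = 0.4855 M

Q₀ = 9.6387e-07 vs Keq = 0.02534 ⇒ Q<K, forward
Step 1:
                   E          C          D          B
  I            1.469     0.1009     0.0656     0.3203
  C          -0.1923     0.5769     0.3846     0.1923
  E            1.277     0.6778     0.4502     0.5126
  solve Keq expr → x = 0.1923; check Q = 0.02534
Then add 0.1188 M of C.
Step 2:
                   E          C          D          B
  I            1.277     0.7966     0.4502     0.5126
  C          0.02033   -0.06099   -0.04066   -0.02033
  E            1.297     0.7356     0.4095     0.4923
  solve Keq expr → x = -0.02033; check Q = 0.02534
Then remove 0.2046 M of E.
Step 3:
                   E          C          D          B
  I            1.092     0.7356     0.4095     0.4923
  C         0.006786   -0.02036   -0.01357  -0.006786
  E            1.099     0.7153      0.396     0.4855
  solve Keq expr → x = -0.006786; check Q = 0.02534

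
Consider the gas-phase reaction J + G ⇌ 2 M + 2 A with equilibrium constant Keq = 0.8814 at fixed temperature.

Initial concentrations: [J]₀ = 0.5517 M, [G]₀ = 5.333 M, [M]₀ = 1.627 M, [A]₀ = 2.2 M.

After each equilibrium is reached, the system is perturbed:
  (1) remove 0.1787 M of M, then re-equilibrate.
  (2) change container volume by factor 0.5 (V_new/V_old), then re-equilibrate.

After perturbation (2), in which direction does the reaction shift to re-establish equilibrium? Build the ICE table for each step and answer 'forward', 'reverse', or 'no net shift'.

Direction: reverse

Q₀ = 4.355 vs Keq = 0.8814 ⇒ Q>K, reverse
Step 1:
                    J           G           M           A
  Initial      0.5517       5.333       1.627         2.2
  Change       0.2401      0.2401     -0.4802     -0.4802
  Equil        0.7918       5.573       1.147        1.72
  solve Keq expr → x = -0.2401; check Q = 0.8814
Then remove 0.1787 M of M.
Step 2:
                    J           G           M           A
  Initial      0.7918       5.573      0.9681        1.72
  Change     -0.04398    -0.04398     0.08797     0.08797
  Equil        0.7478       5.529       1.056       1.808
  solve Keq expr → x = 0.04398; check Q = 0.8814
Then change container volume by factor 0.5 (V_new/V_old).
Step 3:
                    J           G           M           A
  Initial       1.496       11.06       2.112       3.615
  Change       0.3311      0.3311     -0.6621     -0.6621
  Equil         1.827       11.39        1.45       2.953
  solve Keq expr → x = -0.3311; check Q = 0.8814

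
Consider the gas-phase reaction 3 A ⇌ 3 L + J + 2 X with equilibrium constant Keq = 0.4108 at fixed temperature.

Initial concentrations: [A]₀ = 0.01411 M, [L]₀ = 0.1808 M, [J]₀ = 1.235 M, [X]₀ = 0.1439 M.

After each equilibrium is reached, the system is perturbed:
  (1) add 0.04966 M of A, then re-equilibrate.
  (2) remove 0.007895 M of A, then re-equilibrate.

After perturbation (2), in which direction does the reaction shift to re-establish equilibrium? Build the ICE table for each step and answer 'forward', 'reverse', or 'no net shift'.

Direction: reverse

Q₀ = 53.8 vs Keq = 0.4108 ⇒ Q>K, reverse
Step 1:
                   A          L          J          X
  I          0.01411     0.1808      1.235     0.1439
  C          0.03635   -0.03635   -0.01212   -0.02423
  E          0.05046     0.1444      1.223     0.1197
  solve Keq expr → x = -0.01212; check Q = 0.4108
Then add 0.04966 M of A.
Step 2:
                   A          L          J          X
  I           0.1001     0.1444      1.223     0.1197
  C         -0.03148    0.03148    0.01049    0.02099
  E          0.06864     0.1759      1.233     0.1407
  solve Keq expr → x = 0.01049; check Q = 0.4108
Then remove 0.007895 M of A.
Step 3:
                   A          L          J          X
  I          0.06075     0.1759      1.233     0.1407
  C         0.004911  -0.004911  -0.001637  -0.003274
  E          0.06566      0.171      1.232     0.1374
  solve Keq expr → x = -0.001637; check Q = 0.4108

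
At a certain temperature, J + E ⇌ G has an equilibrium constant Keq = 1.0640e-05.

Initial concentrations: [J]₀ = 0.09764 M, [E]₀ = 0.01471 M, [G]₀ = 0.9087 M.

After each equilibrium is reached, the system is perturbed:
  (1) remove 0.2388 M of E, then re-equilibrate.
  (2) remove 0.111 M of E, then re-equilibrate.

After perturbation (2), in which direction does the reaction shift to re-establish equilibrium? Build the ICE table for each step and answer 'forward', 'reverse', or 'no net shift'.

Direction: reverse

Q₀ = 632.7 vs Keq = 1.0640e-05 ⇒ Q>K, reverse
Step 1:
                   J          E          G
  init       0.09764    0.01471     0.9087
  Δ           0.9087     0.9087    -0.9087
  eq           1.006     0.9234 9.8872e-06
  solve Keq expr → x = -0.9087; check Q = 1.0640e-05
Then remove 0.2388 M of E.
Step 2:
                   J          E          G
  init         1.006     0.6846 9.8872e-06
  Δ       2.5569e-06 2.5569e-06 -2.5569e-06
  eq           1.006     0.6846 7.3303e-06
  solve Keq expr → x = -2.5569e-06; check Q = 1.0640e-05
Then remove 0.111 M of E.
Step 3:
                   J          E          G
  init         1.006     0.5736 7.3303e-06
  Δ       1.1885e-06 1.1885e-06 -1.1885e-06
  eq           1.006     0.5736 6.1418e-06
  solve Keq expr → x = -1.1885e-06; check Q = 1.0640e-05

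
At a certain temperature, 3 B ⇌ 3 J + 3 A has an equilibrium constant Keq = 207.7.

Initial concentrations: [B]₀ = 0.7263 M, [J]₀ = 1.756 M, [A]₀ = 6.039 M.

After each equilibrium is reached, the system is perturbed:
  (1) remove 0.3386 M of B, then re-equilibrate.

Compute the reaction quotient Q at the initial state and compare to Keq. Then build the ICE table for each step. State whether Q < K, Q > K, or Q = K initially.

Q₀ = 3113 vs Keq = 207.7 ⇒ Q>K, reverse
Step 1:
                   B          J          A
  init        0.7263      1.756      6.039
  Δ            0.476     -0.476     -0.476
  eq           1.202       1.28      5.563
  solve Keq expr → x = -0.1587; check Q = 207.7
Then remove 0.3386 M of B.
Step 2:
                   B          J          A
  init        0.8637       1.28      5.563
  Δ           0.1591    -0.1591    -0.1591
  eq           1.023      1.121      5.404
  solve Keq expr → x = -0.05302; check Q = 207.7

Q₀ = 3113; Q > K (proceeds reverse)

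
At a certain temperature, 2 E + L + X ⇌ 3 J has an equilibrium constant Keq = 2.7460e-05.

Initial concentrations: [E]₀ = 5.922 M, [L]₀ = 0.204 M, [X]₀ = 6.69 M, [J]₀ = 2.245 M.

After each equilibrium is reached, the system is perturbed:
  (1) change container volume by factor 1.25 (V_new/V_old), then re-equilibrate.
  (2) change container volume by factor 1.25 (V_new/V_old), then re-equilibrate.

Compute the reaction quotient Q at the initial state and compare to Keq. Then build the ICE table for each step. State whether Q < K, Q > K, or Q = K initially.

Q₀ = 0.2364; Q > K (proceeds reverse)

Q₀ = 0.2364 vs Keq = 2.7460e-05 ⇒ Q>K, reverse
Step 1:
                    E           L           X           J
  init          5.922       0.204        6.69       2.245
  Δ             1.356      0.6779      0.6779      -2.034
  eq            7.278      0.8819       7.368      0.2114
  solve Keq expr → x = -0.6779; check Q = 2.7460e-05
Then change container volume by factor 1.25 (V_new/V_old).
Step 2:
                    E           L           X           J
  init          5.822      0.7055       5.894      0.1691
  Δ          0.007774    0.003887    0.003887    -0.01166
  eq             5.83      0.7094       5.898      0.1575
  solve Keq expr → x = -0.003887; check Q = 2.7460e-05
Then change container volume by factor 1.25 (V_new/V_old).
Step 3:
                    E           L           X           J
  init          4.664      0.5675       4.719       0.126
  Δ          0.005807    0.002903    0.002903    -0.00871
  eq             4.67      0.5704       4.721      0.1173
  solve Keq expr → x = -0.002903; check Q = 2.7460e-05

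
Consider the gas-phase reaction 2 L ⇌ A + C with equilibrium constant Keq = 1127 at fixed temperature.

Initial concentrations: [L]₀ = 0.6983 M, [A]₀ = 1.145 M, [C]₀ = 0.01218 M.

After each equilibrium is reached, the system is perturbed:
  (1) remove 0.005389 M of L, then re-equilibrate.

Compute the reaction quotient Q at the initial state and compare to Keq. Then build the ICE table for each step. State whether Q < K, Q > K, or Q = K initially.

Q₀ = 0.0286; Q < K (proceeds forward)

Q₀ = 0.0286 vs Keq = 1127 ⇒ Q<K, forward
Step 1:
                  L         A         C
  I          0.6983     1.145   0.01218
  C         -0.6768    0.3384    0.3384
  E         0.02148     1.483    0.3506
  solve Keq expr → x = 0.3384; check Q = 1127
Then remove 0.005389 M of L.
Step 2:
                  L         A         C
  I         0.01609     1.483    0.3506
  C        0.005289 -0.002644 -0.002644
  E         0.02138     1.481    0.3479
  solve Keq expr → x = -0.002644; check Q = 1127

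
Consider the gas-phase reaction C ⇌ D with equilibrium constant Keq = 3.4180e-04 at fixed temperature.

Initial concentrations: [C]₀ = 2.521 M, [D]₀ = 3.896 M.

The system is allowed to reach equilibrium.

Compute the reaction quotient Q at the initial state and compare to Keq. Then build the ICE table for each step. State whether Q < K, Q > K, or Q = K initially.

Q₀ = 1.545; Q > K (proceeds reverse)

Q₀ = 1.545 vs Keq = 3.4180e-04 ⇒ Q>K, reverse
Step 1:
                    C           D
  init          2.521       3.896
  Δ             3.894      -3.894
  eq            6.415    0.002193
  solve Keq expr → x = -3.894; check Q = 3.4180e-04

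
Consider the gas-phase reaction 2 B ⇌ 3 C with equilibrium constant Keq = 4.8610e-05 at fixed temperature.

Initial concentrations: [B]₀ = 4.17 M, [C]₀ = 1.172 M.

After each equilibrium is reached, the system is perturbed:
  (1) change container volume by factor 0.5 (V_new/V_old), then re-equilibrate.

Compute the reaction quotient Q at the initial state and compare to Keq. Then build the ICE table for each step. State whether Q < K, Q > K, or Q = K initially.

Q₀ = 0.09258; Q > K (proceeds reverse)

Q₀ = 0.09258 vs Keq = 4.8610e-05 ⇒ Q>K, reverse
Step 1:
                  B         C
  I            4.17     1.172
  C          0.7113    -1.067
  E           4.881     0.105
  solve Keq expr → x = -0.3557; check Q = 4.8610e-05
Then change container volume by factor 0.5 (V_new/V_old).
Step 2:
                  B         C
  I           9.763      0.21
  C         0.02867    -0.043
  E           9.791     0.167
  solve Keq expr → x = -0.01433; check Q = 4.8610e-05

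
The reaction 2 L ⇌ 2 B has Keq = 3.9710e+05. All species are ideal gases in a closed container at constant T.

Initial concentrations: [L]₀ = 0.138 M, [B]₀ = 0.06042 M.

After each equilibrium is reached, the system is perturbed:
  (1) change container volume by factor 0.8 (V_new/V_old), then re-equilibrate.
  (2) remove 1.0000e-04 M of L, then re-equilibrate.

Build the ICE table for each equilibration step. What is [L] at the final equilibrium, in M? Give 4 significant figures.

Q₀ = 0.1917 vs Keq = 3.9710e+05 ⇒ Q<K, forward
Step 1:
                   L          B
  I            0.138    0.06042
  C          -0.1377     0.1377
  E       3.1437e-04     0.1981
  solve Keq expr → x = 0.06884; check Q = 3.9710e+05
Then change container volume by factor 0.8 (V_new/V_old).
Step 2:
                   L          B
  I       3.9297e-04     0.2476
  C                0          0
  E       3.9297e-04     0.2476
  solve Keq expr → x = 0; check Q = 3.9710e+05
Then remove 1.0000e-04 M of L.
Step 3:
                   L          B
  I       2.9297e-04     0.2476
  C       9.9842e-05 -9.9842e-05
  E       3.9281e-04     0.2475
  solve Keq expr → x = -4.9921e-05; check Q = 3.9710e+05

[L]_eq = 3.9281e-04 M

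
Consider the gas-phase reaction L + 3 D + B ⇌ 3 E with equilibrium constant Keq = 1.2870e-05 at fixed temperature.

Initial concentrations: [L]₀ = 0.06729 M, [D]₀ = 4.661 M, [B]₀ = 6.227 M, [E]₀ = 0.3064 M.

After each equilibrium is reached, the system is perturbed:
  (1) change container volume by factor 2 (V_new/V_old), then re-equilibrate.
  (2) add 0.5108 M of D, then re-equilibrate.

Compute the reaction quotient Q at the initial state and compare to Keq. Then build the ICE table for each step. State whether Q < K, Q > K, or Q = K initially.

Q₀ = 6.7795e-04; Q > K (proceeds reverse)

Q₀ = 6.7795e-04 vs Keq = 1.2870e-05 ⇒ Q>K, reverse
Step 1:
                    L           D           B           E
  init        0.06729       4.661       6.227      0.3064
  Δ            0.0663      0.1989      0.0663     -0.1989
  eq           0.1336        4.86       6.293      0.1075
  solve Keq expr → x = -0.0663; check Q = 1.2870e-05
Then change container volume by factor 2 (V_new/V_old).
Step 2:
                    L           D           B           E
  init         0.0668        2.43       3.147     0.05375
  Δ          0.006194     0.01858    0.006194    -0.01858
  eq          0.07299       2.449       3.153     0.03516
  solve Keq expr → x = -0.006194; check Q = 1.2870e-05
Then add 0.5108 M of D.
Step 3:
                    L           D           B           E
  init        0.07299       2.959       3.153     0.03516
  Δ         -0.002262   -0.006786   -0.002262    0.006786
  eq          0.07073       2.953       3.151     0.04195
  solve Keq expr → x = 0.002262; check Q = 1.2870e-05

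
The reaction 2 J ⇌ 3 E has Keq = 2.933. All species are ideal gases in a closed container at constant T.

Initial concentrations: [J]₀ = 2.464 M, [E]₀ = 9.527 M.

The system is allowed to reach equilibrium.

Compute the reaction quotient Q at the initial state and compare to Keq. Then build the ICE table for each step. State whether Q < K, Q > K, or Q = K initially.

Q₀ = 142.4; Q > K (proceeds reverse)

Q₀ = 142.4 vs Keq = 2.933 ⇒ Q>K, reverse
Step 1:
                   J          E
  Initial      2.464      9.527
  Change       3.288     -4.932
  Equil        5.752      4.595
  solve Keq expr → x = -1.644; check Q = 2.933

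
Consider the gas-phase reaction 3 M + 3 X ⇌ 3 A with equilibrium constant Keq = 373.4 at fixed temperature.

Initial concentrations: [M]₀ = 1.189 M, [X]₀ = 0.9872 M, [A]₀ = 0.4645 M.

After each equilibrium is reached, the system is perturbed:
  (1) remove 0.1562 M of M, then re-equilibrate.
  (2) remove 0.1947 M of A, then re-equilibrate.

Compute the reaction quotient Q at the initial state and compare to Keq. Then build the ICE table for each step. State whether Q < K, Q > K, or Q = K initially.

Q₀ = 0.06197; Q < K (proceeds forward)

Q₀ = 0.06197 vs Keq = 373.4 ⇒ Q<K, forward
Step 1:
                    M           X           A
  Initial       1.189      0.9872      0.4645
  Change      -0.6773     -0.6773      0.6773
  Equil        0.5117      0.3099       1.142
  solve Keq expr → x = 0.2258; check Q = 373.4
Then remove 0.1562 M of M.
Step 2:
                    M           X           A
  Initial      0.3555      0.3099       1.142
  Change      0.05625     0.05625    -0.05625
  Equil        0.4117      0.3661       1.086
  solve Keq expr → x = -0.01875; check Q = 373.4
Then remove 0.1947 M of A.
Step 3:
                    M           X           A
  Initial      0.4117      0.3661      0.8909
  Change     -0.03051    -0.03051     0.03051
  Equil        0.3812      0.3356      0.9214
  solve Keq expr → x = 0.01017; check Q = 373.4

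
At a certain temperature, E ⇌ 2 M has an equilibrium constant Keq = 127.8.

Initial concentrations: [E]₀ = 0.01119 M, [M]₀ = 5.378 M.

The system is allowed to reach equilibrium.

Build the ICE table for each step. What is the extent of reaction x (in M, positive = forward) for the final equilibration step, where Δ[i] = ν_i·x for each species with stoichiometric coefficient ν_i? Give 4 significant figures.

Q₀ = 2585 vs Keq = 127.8 ⇒ Q>K, reverse
Step 1:
                  E         M
  init      0.01119     5.378
  Δ           0.185   -0.3701
  eq         0.1962     5.008
  solve Keq expr → x = -0.185; check Q = 127.8

x = -0.185 M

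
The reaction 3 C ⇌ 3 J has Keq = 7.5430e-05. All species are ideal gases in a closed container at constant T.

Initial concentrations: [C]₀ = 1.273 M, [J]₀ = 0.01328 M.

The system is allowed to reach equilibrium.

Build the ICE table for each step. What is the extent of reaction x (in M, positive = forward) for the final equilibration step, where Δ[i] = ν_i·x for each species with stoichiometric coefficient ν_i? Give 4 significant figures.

x = 0.01295 M

Q₀ = 1.1353e-06 vs Keq = 7.5430e-05 ⇒ Q<K, forward
Step 1:
                  C         J
  Initial     1.273   0.01328
  Change   -0.03886   0.03886
  Equil       1.234   0.05214
  solve Keq expr → x = 0.01295; check Q = 7.5430e-05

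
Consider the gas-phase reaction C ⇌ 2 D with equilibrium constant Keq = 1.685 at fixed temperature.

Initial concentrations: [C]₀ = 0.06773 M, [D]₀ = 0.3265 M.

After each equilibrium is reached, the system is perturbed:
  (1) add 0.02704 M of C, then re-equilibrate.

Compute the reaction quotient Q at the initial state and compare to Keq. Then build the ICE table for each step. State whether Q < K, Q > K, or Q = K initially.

Q₀ = 1.574; Q < K (proceeds forward)

Q₀ = 1.574 vs Keq = 1.685 ⇒ Q<K, forward
Step 1:
                   C          D
  I          0.06773     0.3265
  C        -0.002507   0.005013
  E          0.06522     0.3315
  solve Keq expr → x = 0.002507; check Q = 1.685
Then add 0.02704 M of C.
Step 2:
                   C          D
  I          0.09226     0.3315
  C         -0.01484    0.02968
  E          0.07742     0.3612
  solve Keq expr → x = 0.01484; check Q = 1.685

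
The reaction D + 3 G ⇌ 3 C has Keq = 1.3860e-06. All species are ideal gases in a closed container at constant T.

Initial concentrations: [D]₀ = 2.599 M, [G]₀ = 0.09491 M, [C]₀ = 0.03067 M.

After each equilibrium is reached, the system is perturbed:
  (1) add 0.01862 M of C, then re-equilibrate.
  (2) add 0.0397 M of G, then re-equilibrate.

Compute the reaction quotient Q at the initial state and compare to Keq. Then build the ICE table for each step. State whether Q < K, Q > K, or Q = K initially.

Q₀ = 0.01298; Q > K (proceeds reverse)

Q₀ = 0.01298 vs Keq = 1.3860e-06 ⇒ Q>K, reverse
Step 1:
                    D           G           C
  Initial       2.599     0.09491     0.03067
  Change     0.009591     0.02877    -0.02877
  Equil         2.609      0.1237    0.001898
  solve Keq expr → x = -0.009591; check Q = 1.3860e-06
Then add 0.01862 M of C.
Step 2:
                    D           G           C
  Initial       2.609      0.1237     0.02052
  Change     0.006112     0.01834    -0.01834
  Equil         2.615       0.142    0.002181
  solve Keq expr → x = -0.006112; check Q = 1.3860e-06
Then add 0.0397 M of G.
Step 3:
                    D           G           C
  Initial       2.615      0.1817    0.002181
  Change  -2.0017e-04 -6.0050e-04  6.0050e-04
  Equil         2.615      0.1811    0.002782
  solve Keq expr → x = 2.0017e-04; check Q = 1.3860e-06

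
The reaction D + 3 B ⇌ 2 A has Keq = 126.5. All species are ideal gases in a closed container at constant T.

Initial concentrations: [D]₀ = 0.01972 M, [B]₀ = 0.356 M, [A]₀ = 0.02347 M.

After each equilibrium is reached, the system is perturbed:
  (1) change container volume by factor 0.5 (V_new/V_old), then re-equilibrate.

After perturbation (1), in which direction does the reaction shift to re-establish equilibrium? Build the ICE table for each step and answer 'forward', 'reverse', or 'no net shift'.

Q₀ = 0.6191 vs Keq = 126.5 ⇒ Q<K, forward
Step 1:
                    D           B           A
  Initial     0.01972       0.356     0.02347
  Change     -0.01864    -0.05592     0.03728
  Equil       0.00108      0.3001     0.06075
  solve Keq expr → x = 0.01864; check Q = 126.5
Then change container volume by factor 0.5 (V_new/V_old).
Step 2:
                    D           B           A
  Initial    0.002159      0.6002      0.1215
  Change    -0.001577   -0.004732    0.003155
  Equil    5.8191e-04      0.5954      0.1247
  solve Keq expr → x = 0.001577; check Q = 126.5

Direction: forward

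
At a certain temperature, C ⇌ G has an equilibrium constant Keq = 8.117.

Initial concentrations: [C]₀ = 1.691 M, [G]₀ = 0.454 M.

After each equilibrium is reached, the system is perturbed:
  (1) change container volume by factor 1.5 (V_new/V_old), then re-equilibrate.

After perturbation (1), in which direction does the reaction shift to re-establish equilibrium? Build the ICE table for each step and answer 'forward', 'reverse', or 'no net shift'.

Direction: no net shift

Q₀ = 0.2685 vs Keq = 8.117 ⇒ Q<K, forward
Step 1:
                    C           G
  Initial       1.691       0.454
  Change       -1.456       1.456
  Equil        0.2353        1.91
  solve Keq expr → x = 1.456; check Q = 8.117
Then change container volume by factor 1.5 (V_new/V_old).
Step 2:
                    C           G
  Initial      0.1568       1.273
  Change            0           0
  Equil        0.1568       1.273
  solve Keq expr → x = 0; check Q = 8.117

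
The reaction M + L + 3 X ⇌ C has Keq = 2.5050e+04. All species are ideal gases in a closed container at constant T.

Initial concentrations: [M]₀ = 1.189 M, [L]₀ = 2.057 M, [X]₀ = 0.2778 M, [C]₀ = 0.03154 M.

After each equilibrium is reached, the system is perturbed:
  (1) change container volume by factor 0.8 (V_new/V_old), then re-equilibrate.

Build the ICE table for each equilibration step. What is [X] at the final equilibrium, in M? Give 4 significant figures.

Q₀ = 0.6015 vs Keq = 2.5050e+04 ⇒ Q<K, forward
Step 1:
                   M          L          X          C
  init         1.189      2.057     0.2778    0.03154
  Δ         -0.08826   -0.08826    -0.2648    0.08826
  eq           1.101      1.969    0.01302     0.1198
  solve Keq expr → x = 0.08826; check Q = 2.5050e+04
Then change container volume by factor 0.8 (V_new/V_old).
Step 2:
                   M          L          X          C
  init         1.376      2.461    0.01627     0.1498
  Δ        -0.001382  -0.001382  -0.004145   0.001382
  eq           1.375       2.46    0.01213     0.1511
  solve Keq expr → x = 0.001382; check Q = 2.5050e+04

[X]_eq = 0.01213 M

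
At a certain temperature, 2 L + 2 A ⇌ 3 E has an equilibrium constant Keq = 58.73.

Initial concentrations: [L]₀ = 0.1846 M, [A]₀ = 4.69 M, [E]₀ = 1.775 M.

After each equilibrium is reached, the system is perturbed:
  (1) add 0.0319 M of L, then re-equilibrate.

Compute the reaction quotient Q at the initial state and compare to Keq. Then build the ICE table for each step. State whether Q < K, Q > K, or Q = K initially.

Q₀ = 7.461 vs Keq = 58.73 ⇒ Q<K, forward
Step 1:
                    L           A           E
  I            0.1846        4.69       1.775
  C           -0.1078     -0.1078      0.1618
  E           0.07676       4.582       1.937
  solve Keq expr → x = 0.05392; check Q = 58.73
Then add 0.0319 M of L.
Step 2:
                    L           A           E
  I            0.1087       4.582       1.937
  C          -0.02881    -0.02881     0.04322
  E           0.07984       4.553        1.98
  solve Keq expr → x = 0.01441; check Q = 58.73

Q₀ = 7.461; Q < K (proceeds forward)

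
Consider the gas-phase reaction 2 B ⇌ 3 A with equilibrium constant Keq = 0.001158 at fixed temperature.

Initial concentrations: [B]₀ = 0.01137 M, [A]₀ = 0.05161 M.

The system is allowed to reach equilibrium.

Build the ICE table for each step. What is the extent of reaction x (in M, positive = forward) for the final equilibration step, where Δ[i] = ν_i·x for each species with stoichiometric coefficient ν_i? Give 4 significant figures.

x = -0.01326 M

Q₀ = 1.063 vs Keq = 0.001158 ⇒ Q>K, reverse
Step 1:
                    B           A
  I           0.01137     0.05161
  C           0.02651    -0.03977
  E           0.03788     0.01184
  solve Keq expr → x = -0.01326; check Q = 0.001158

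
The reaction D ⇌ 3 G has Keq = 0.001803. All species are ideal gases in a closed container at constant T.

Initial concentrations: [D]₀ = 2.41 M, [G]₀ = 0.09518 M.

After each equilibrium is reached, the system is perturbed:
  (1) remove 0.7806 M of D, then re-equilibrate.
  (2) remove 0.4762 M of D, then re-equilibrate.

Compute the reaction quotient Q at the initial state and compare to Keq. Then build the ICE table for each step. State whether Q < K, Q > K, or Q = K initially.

Q₀ = 3.5778e-04; Q < K (proceeds forward)

Q₀ = 3.5778e-04 vs Keq = 0.001803 ⇒ Q<K, forward
Step 1:
                   D          G
  Initial       2.41    0.09518
  Change     -0.0225    0.06749
  Equil        2.388     0.1627
  solve Keq expr → x = 0.0225; check Q = 0.001803
Then remove 0.7806 M of D.
Step 2:
                   D          G
  Initial      1.607     0.1627
  Change    0.006639   -0.01992
  Equil        1.614     0.1428
  solve Keq expr → x = -0.006639; check Q = 0.001803
Then remove 0.4762 M of D.
Step 3:
                   D          G
  Initial      1.137     0.1428
  Change    0.005172   -0.01552
  Equil        1.143     0.1272
  solve Keq expr → x = -0.005172; check Q = 0.001803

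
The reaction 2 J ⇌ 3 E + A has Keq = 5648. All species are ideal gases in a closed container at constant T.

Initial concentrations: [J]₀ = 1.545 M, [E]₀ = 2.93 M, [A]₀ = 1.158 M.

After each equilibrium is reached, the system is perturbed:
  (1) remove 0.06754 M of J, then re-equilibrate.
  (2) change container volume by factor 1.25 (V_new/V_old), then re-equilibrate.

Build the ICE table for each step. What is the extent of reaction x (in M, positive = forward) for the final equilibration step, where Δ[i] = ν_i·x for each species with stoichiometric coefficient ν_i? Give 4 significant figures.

Q₀ = 12.2 vs Keq = 5648 ⇒ Q<K, forward
Step 1:
                   J          E          A
  init         1.545       2.93      1.158
  Δ           -1.347       2.02     0.6733
  eq          0.1983       4.95      1.831
  solve Keq expr → x = 0.6733; check Q = 5648
Then remove 0.06754 M of J.
Step 2:
                   J          E          A
  init        0.1308       4.95      1.831
  Δ          0.06051   -0.09077   -0.03026
  eq          0.1913      4.859      1.801
  solve Keq expr → x = -0.03026; check Q = 5648
Then change container volume by factor 1.25 (V_new/V_old).
Step 3:
                   J          E          A
  init         0.153      3.887      1.441
  Δ         -0.02801    0.04202    0.01401
  eq           0.125      3.929      1.455
  solve Keq expr → x = 0.01401; check Q = 5648

x = 0.01401 M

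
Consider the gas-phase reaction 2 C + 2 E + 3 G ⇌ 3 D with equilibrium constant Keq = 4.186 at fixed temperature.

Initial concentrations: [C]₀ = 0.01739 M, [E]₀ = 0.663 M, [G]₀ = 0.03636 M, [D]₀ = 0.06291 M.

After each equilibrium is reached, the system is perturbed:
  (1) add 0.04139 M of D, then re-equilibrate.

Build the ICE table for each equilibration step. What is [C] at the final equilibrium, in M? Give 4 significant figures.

Q₀ = 3.8964e+04 vs Keq = 4.186 ⇒ Q>K, reverse
Step 1:
                  C         E         G         D
  I         0.01739     0.663   0.03636   0.06291
  C         0.03228   0.03228   0.04842  -0.04842
  E         0.04967    0.6953   0.08478   0.01449
  solve Keq expr → x = -0.01614; check Q = 4.186
Then add 0.04139 M of D.
Step 2:
                  C         E         G         D
  I         0.04967    0.6953   0.08478   0.05588
  C          0.0204    0.0204   0.03059  -0.03059
  E         0.07007    0.7157    0.1154   0.02529
  solve Keq expr → x = -0.0102; check Q = 4.186

[C]_eq = 0.07007 M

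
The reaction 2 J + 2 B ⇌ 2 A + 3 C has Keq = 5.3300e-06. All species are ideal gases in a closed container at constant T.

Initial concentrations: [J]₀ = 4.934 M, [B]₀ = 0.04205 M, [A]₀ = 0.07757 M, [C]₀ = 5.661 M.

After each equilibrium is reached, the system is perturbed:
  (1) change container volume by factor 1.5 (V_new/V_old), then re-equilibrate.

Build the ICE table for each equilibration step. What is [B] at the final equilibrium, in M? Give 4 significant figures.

[B]_eq = 0.07966 M

Q₀ = 25.36 vs Keq = 5.3300e-06 ⇒ Q>K, reverse
Step 1:
                  J         B         A         C
  I           4.934   0.04205   0.07757     5.661
  C         0.07746   0.07746  -0.07746   -0.1162
  E           5.011    0.1195 1.0591e-04     5.545
  solve Keq expr → x = -0.03873; check Q = 5.3300e-06
Then change container volume by factor 1.5 (V_new/V_old).
Step 2:
                  J         B         A         C
  I           3.341   0.07968 7.0604e-05     3.697
  C       -1.5849e-05 -1.5849e-05 1.5849e-05 2.3774e-05
  E           3.341   0.07966 8.6453e-05     3.697
  solve Keq expr → x = 7.9247e-06; check Q = 5.3300e-06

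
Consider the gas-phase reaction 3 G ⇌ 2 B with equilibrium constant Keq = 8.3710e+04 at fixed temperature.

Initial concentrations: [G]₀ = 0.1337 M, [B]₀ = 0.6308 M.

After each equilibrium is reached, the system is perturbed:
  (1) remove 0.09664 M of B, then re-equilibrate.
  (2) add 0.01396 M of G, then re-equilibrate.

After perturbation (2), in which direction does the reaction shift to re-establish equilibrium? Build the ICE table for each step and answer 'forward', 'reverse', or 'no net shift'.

Direction: forward

Q₀ = 166.5 vs Keq = 8.3710e+04 ⇒ Q<K, forward
Step 1:
                  G         B
  I          0.1337    0.6308
  C         -0.1155   0.07703
  E         0.01816    0.7078
  solve Keq expr → x = 0.03851; check Q = 8.3710e+04
Then remove 0.09664 M of B.
Step 2:
                  G         B
  I         0.01816    0.6112
  C       -0.001673  0.001115
  E         0.01648    0.6123
  solve Keq expr → x = 5.5755e-04; check Q = 8.3710e+04
Then add 0.01396 M of G.
Step 3:
                  G         B
  I         0.03044    0.6123
  C         -0.0138  0.009197
  E         0.01665    0.6215
  solve Keq expr → x = 0.004598; check Q = 8.3710e+04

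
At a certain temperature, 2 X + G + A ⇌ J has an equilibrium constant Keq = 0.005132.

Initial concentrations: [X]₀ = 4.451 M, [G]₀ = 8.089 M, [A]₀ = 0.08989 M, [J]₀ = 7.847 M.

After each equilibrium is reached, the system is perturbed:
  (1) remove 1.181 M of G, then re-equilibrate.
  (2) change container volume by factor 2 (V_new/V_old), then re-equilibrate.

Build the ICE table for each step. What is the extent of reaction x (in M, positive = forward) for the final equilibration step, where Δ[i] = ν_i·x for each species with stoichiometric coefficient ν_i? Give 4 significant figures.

Q₀ = 0.5447 vs Keq = 0.005132 ⇒ Q>K, reverse
Step 1:
                   X          G          A          J
  I            4.451      8.089    0.08989      7.847
  C            3.557      1.779      1.779     -1.779
  E            8.008      9.868      1.869      6.068
  solve Keq expr → x = -1.779; check Q = 0.005132
Then remove 1.181 M of G.
Step 2:
                   X          G          A          J
  I            8.008      8.687      1.869      6.068
  C           0.1968    0.09839    0.09839   -0.09839
  E            8.205      8.785      1.967       5.97
  solve Keq expr → x = -0.09839; check Q = 0.005132
Then change container volume by factor 2 (V_new/V_old).
Step 3:
                   X          G          A          J
  I            4.103      4.393     0.9835      2.985
  C            1.968     0.9841     0.9841    -0.9841
  E            6.071      5.377      1.968      2.001
  solve Keq expr → x = -0.9841; check Q = 0.005132

x = -0.9841 M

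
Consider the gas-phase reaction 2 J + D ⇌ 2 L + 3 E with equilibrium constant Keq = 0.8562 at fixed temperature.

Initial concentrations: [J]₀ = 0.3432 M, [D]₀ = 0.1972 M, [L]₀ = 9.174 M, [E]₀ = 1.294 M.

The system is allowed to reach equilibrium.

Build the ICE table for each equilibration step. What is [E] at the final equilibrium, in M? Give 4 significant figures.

Q₀ = 7851 vs Keq = 0.8562 ⇒ Q>K, reverse
Step 1:
                    J           D           L           E
  Initial      0.3432      0.1972       9.174       1.294
  Change       0.7305      0.3653     -0.7305      -1.096
  Equil         1.074      0.5625       8.443      0.1982
  solve Keq expr → x = -0.3653; check Q = 0.8562

[E]_eq = 0.1982 M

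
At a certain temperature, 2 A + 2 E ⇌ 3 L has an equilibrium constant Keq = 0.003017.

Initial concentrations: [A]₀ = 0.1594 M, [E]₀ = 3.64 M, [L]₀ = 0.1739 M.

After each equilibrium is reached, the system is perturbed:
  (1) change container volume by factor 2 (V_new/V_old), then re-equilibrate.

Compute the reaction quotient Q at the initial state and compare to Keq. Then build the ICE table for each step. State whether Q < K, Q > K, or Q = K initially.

Q₀ = 0.01562; Q > K (proceeds reverse)

Q₀ = 0.01562 vs Keq = 0.003017 ⇒ Q>K, reverse
Step 1:
                  A         E         L
  I          0.1594      3.64    0.1739
  C         0.03809   0.03809  -0.05714
  E          0.1975     3.678    0.1168
  solve Keq expr → x = -0.01905; check Q = 0.003017
Then change container volume by factor 2 (V_new/V_old).
Step 2:
                  A         E         L
  I         0.09875     1.839   0.05838
  C        0.006592  0.006592 -0.009888
  E          0.1053     1.846   0.04849
  solve Keq expr → x = -0.003296; check Q = 0.003017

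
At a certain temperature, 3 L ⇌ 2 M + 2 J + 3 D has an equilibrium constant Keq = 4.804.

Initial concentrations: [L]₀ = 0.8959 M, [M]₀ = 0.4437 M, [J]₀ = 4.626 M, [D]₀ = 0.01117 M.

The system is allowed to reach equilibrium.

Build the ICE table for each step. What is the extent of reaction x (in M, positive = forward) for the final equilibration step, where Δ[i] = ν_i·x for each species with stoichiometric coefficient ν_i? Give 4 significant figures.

x = 0.1256 M

Q₀ = 8.1653e-06 vs Keq = 4.804 ⇒ Q<K, forward
Step 1:
                   L          M          J          D
  Initial     0.8959     0.4437      4.626    0.01117
  Change     -0.3769     0.2513     0.2513     0.3769
  Equil        0.519      0.695      4.877     0.3881
  solve Keq expr → x = 0.1256; check Q = 4.804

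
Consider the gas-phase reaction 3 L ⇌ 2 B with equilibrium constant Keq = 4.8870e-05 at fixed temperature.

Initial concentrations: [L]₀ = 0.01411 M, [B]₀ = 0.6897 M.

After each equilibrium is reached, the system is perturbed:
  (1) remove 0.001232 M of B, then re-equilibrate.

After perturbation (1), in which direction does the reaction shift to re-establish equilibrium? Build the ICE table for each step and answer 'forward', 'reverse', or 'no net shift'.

Q₀ = 1.6933e+05 vs Keq = 4.8870e-05 ⇒ Q>K, reverse
Step 1:
                    L           B
  Initial     0.01411      0.6897
  Change        1.023     -0.6823
  Equil         1.038    0.007388
  solve Keq expr → x = -0.3412; check Q = 4.8870e-05
Then remove 0.001232 M of B.
Step 2:
                    L           B
  Initial       1.038    0.006156
  Change    -0.001819    0.001213
  Equil         1.036    0.007369
  solve Keq expr → x = 6.0629e-04; check Q = 4.8870e-05

Direction: forward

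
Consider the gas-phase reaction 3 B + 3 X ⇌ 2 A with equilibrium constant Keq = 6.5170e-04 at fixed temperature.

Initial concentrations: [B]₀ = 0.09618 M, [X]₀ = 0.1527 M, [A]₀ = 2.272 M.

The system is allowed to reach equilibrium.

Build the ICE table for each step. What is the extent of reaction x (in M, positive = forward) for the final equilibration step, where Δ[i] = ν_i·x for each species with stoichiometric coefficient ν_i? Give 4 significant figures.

Q₀ = 1.6295e+06 vs Keq = 6.5170e-04 ⇒ Q>K, reverse
Step 1:
                    B           X           A
  Initial     0.09618      0.1527       2.272
  Change        2.618       2.618      -1.745
  Equil         2.714       2.771      0.5266
  solve Keq expr → x = -0.8727; check Q = 6.5170e-04

x = -0.8727 M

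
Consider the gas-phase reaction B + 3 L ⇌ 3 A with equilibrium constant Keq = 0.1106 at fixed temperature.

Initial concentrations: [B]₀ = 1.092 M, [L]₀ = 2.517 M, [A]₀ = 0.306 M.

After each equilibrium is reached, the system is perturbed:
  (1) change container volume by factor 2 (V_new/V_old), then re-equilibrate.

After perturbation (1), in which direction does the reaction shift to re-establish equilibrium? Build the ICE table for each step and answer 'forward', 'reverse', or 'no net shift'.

Direction: reverse

Q₀ = 0.001645 vs Keq = 0.1106 ⇒ Q<K, forward
Step 1:
                    B           L           A
  init          1.092       2.517       0.306
  Δ           -0.1957     -0.5871      0.5871
  eq           0.8963        1.93      0.8931
  solve Keq expr → x = 0.1957; check Q = 0.1106
Then change container volume by factor 2 (V_new/V_old).
Step 2:
                    B           L           A
  init         0.4481      0.9649      0.4466
  Δ           0.02104     0.06312    -0.06312
  eq           0.4692       1.028      0.3835
  solve Keq expr → x = -0.02104; check Q = 0.1106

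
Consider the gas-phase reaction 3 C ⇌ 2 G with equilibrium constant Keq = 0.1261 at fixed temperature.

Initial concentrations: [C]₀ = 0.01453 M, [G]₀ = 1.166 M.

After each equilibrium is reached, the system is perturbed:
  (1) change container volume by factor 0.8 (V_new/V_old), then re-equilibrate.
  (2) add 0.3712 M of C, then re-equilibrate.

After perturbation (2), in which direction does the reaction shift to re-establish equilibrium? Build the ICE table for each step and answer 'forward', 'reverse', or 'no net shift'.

Direction: forward

Q₀ = 4.4320e+05 vs Keq = 0.1261 ⇒ Q>K, reverse
Step 1:
                   C          G
  I          0.01453      1.166
  C            1.112    -0.7414
  E            1.127     0.4246
  solve Keq expr → x = -0.3707; check Q = 0.1261
Then change container volume by factor 0.8 (V_new/V_old).
Step 2:
                   C          G
  I            1.408     0.5308
  C         -0.04844    0.03229
  E             1.36     0.5631
  solve Keq expr → x = 0.01615; check Q = 0.1261
Then add 0.3712 M of C.
Step 3:
                   C          G
  I            1.731     0.5631
  C          -0.1821     0.1214
  E            1.549     0.6845
  solve Keq expr → x = 0.06071; check Q = 0.1261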